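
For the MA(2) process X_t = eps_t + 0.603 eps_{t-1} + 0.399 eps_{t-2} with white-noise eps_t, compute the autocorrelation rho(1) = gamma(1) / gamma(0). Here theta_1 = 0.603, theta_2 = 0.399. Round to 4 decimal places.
\rho(1) = 0.5540

For an MA(q) process with theta_0 = 1, the autocovariance is
  gamma(k) = sigma^2 * sum_{i=0..q-k} theta_i * theta_{i+k},
and rho(k) = gamma(k) / gamma(0). Sigma^2 cancels.
  numerator   = (1)*(0.603) + (0.603)*(0.399) = 0.843597.
  denominator = (1)^2 + (0.603)^2 + (0.399)^2 = 1.52281.
  rho(1) = 0.843597 / 1.52281 = 0.5540.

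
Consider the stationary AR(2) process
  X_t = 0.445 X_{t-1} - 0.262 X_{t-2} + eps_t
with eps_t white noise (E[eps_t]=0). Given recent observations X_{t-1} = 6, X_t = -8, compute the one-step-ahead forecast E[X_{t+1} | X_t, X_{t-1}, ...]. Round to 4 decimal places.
E[X_{t+1} \mid \mathcal F_t] = -5.1320

For an AR(p) model X_t = c + sum_i phi_i X_{t-i} + eps_t, the
one-step-ahead conditional mean is
  E[X_{t+1} | X_t, ...] = c + sum_i phi_i X_{t+1-i}.
Substitute known values:
  E[X_{t+1} | ...] = (0.445) * (-8) + (-0.262) * (6)
                   = -5.1320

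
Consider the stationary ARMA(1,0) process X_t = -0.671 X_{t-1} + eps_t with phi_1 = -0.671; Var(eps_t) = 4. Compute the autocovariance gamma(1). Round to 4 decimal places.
\gamma(1) = -4.8821

Multiply the model equation by X_{t-k} and take expectations. With theta_0 = psi_0 = 1 and psi_j the MA(infinity) weights, this gives
  gamma(k) - sum_i phi_i gamma(k-i) = c_k,
  c_k = sigma^2 * sum_{j=k..q} theta_j psi_{j-k}   (c_k = 0 for k > q),
using gamma(-m) = gamma(m).
Pure AR (q = 0): c_0 = sigma^2 = 4, c_k = 0 for k >= 1.
Equations for k = 0 and k = 1 (AR order 1):
  gamma(0) = phi_1 gamma(1) + c_0
  gamma(1) = phi_1 gamma(0) + c_1
Substituting the second into the first: gamma(0) (1 - phi_1^2) = c_0 + phi_1 c_1, so
  gamma(0) = c_0 / (1 - phi_1^2) = 4 / (1 - (-0.671)^2) = 4 / 0.549759 = 7.275915.
  gamma(1) = phi_1 gamma(0) = (-0.671)(7.275915) = -4.882139.
Therefore gamma(1) = -4.8821 (to 4 decimal places).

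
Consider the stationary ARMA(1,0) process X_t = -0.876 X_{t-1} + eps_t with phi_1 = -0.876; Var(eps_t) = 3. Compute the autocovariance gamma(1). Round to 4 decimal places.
\gamma(1) = -11.2972

Multiply the model equation by X_{t-k} and take expectations. With theta_0 = psi_0 = 1 and psi_j the MA(infinity) weights, this gives
  gamma(k) - sum_i phi_i gamma(k-i) = c_k,
  c_k = sigma^2 * sum_{j=k..q} theta_j psi_{j-k}   (c_k = 0 for k > q),
using gamma(-m) = gamma(m).
Pure AR (q = 0): c_0 = sigma^2 = 3, c_k = 0 for k >= 1.
Equations for k = 0 and k = 1 (AR order 1):
  gamma(0) = phi_1 gamma(1) + c_0
  gamma(1) = phi_1 gamma(0) + c_1
Substituting the second into the first: gamma(0) (1 - phi_1^2) = c_0 + phi_1 c_1, so
  gamma(0) = c_0 / (1 - phi_1^2) = 3 / (1 - (-0.876)^2) = 3 / 0.232624 = 12.896348.
  gamma(1) = phi_1 gamma(0) = (-0.876)(12.896348) = -11.297201.
Therefore gamma(1) = -11.2972 (to 4 decimal places).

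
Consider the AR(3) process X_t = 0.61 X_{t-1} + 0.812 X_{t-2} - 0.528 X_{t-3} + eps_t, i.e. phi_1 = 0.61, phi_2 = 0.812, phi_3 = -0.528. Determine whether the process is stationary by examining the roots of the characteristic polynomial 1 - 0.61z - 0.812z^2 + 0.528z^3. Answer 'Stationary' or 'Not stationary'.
\text{Stationary}

The AR(p) characteristic polynomial is P(z) = 1 - 0.61z - 0.812z^2 + 0.528z^3.
Stationarity requires all roots to lie outside the unit circle, i.e. |z| > 1 for every root.
Degree 3: look for a simple real root z0 first, then factor out (1 - z/z0) and solve the remaining quadratic.
Testing z0 = 1.25: P(1.25) = 1 + (-0.61)(1.25) + (-0.812)(1.25)^2 + (0.528)(1.25)^3
  = 1 + (-0.7625) + (-1.26875) + (1.03125) = 0.  So z_0 = 1.25 is a root, |z_0| = 1.25.
Divide out the factor (1 - 0.8 z) = (1 - z/z0) (since 1/z0 = 0.8):
  P(z) = (1 - 0.8 z)(1 + (0.19) z + (-0.66) z^2)
  [check: z-coef 0.19 - (0.8) = -0.61; z^2-coef -0.66 - (0.8)(0.19) = -0.812; z^3-coef -(0.8)(-0.66) = 0.528.]
Remaining roots from the quadratic factor 1 + (0.19) z + (-0.66) z^2:
  Set 1 + (0.19) z + (-0.66) z^2 = 0, i.e. a z^2 + b z + c = 0 with a = -0.66, b = 0.19, c = 1.
  Discriminant D = b^2 - 4ac = (0.19)^2 - 4*(-0.66)*1 = 0.0361 - (-2.64) = 2.6761.
  D >= 0, so the roots are real: z = (-b +/- sqrt(D)) / (2a) = (-0.19 +/- 1.635879) / (-1.32).
    z_1 = (-0.19 + 1.635879) / (-1.32) = -1.0954,   |z_1| = 1.0954.
    z_2 = (-0.19 - 1.635879) / (-1.32) = 1.3832,   |z_2| = 1.3832.
Moduli of all roots: 1.2500, 1.0954, 1.3832.
All moduli strictly greater than 1? Yes.
Verdict: Stationary.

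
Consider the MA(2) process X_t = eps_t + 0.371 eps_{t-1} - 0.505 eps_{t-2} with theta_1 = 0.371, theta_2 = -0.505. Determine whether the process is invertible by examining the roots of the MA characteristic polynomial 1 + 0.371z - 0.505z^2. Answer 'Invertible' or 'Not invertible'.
\text{Invertible}

The MA(q) characteristic polynomial is P(z) = 1 + 0.371z - 0.505z^2.
Invertibility requires all roots to lie outside the unit circle, i.e. |z| > 1 for every root.
Set 1 + (0.371) z + (-0.505) z^2 = 0, i.e. a z^2 + b z + c = 0 with a = -0.505, b = 0.371, c = 1.
Discriminant D = b^2 - 4ac = (0.371)^2 - 4*(-0.505)*1 = 0.137641 - (-2.02) = 2.157641.
D >= 0, so the roots are real: z = (-b +/- sqrt(D)) / (2a) = (-0.371 +/- 1.468891) / (-1.01).
  z_1 = (-0.371 + 1.468891) / (-1.01) = -1.087,   |z_1| = 1.087.
  z_2 = (-0.371 - 1.468891) / (-1.01) = 1.8217,   |z_2| = 1.8217.
Moduli of all roots: 1.0870, 1.8217.
All moduli strictly greater than 1? Yes.
Verdict: Invertible.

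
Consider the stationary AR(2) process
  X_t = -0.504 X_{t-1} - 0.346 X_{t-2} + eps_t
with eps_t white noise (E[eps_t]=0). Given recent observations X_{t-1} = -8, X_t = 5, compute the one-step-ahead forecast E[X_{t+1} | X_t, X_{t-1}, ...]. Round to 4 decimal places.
E[X_{t+1} \mid \mathcal F_t] = 0.2480

For an AR(p) model X_t = c + sum_i phi_i X_{t-i} + eps_t, the
one-step-ahead conditional mean is
  E[X_{t+1} | X_t, ...] = c + sum_i phi_i X_{t+1-i}.
Substitute known values:
  E[X_{t+1} | ...] = (-0.504) * (5) + (-0.346) * (-8)
                   = 0.2480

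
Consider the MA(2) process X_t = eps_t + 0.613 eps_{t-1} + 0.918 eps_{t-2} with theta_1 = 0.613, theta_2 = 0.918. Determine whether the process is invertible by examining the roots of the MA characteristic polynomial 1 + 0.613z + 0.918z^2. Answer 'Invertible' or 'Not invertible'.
\text{Invertible}

The MA(q) characteristic polynomial is P(z) = 1 + 0.613z + 0.918z^2.
Invertibility requires all roots to lie outside the unit circle, i.e. |z| > 1 for every root.
Set 1 + (0.613) z + (0.918) z^2 = 0, i.e. a z^2 + b z + c = 0 with a = 0.918, b = 0.613, c = 1.
Discriminant D = b^2 - 4ac = (0.613)^2 - 4*(0.918)*1 = 0.375769 - (3.672) = -3.296231.
D < 0, so the roots are the complex-conjugate pair z = (-b +/- i sqrt(-D)) / (2a) = -0.3339 +/- 0.9889i.
For a conjugate pair |z|^2 = z * conj(z) = (product of roots) = c/a = 1/(0.918) = 1.089325, so |z| = sqrt(1.089325) = 1.0437 for both roots.
Moduli of all roots: 1.0437, 1.0437.
All moduli strictly greater than 1? Yes.
Verdict: Invertible.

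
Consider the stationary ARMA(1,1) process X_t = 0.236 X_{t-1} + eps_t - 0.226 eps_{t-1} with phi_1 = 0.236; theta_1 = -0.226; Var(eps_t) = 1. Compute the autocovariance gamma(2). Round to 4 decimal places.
\gamma(2) = 0.0024

Multiply the model equation by X_{t-k} and take expectations. With theta_0 = psi_0 = 1 and psi_j the MA(infinity) weights, this gives
  gamma(k) - sum_i phi_i gamma(k-i) = c_k,
  c_k = sigma^2 * sum_{j=k..q} theta_j psi_{j-k}   (c_k = 0 for k > q),
using gamma(-m) = gamma(m).
psi-weights needed (psi_j = theta_j + sum_i phi_i psi_{j-i}):
  psi_1 = theta_1 + phi_1 = -0.226 + (0.236) = 0.01
Right-hand sides:
  c_0 = sigma^2 (1 + theta_1 psi_1) = 1 * (1 + (-0.226)(0.01)) = 1 * 0.99774 = 0.99774
  c_1 = sigma^2 theta_1 = 1 * (-0.226) = -0.226
  c_2 = 0
Equations for k = 0 and k = 1 (AR order 1):
  gamma(0) = phi_1 gamma(1) + c_0
  gamma(1) = phi_1 gamma(0) + c_1
Substituting the second into the first: gamma(0) (1 - phi_1^2) = c_0 + phi_1 c_1, so
  gamma(0) = (c_0 + phi_1 c_1) / (1 - phi_1^2) = (0.99774 + (0.236)(-0.226)) / (1 - (0.236)^2) = 0.944404 / 0.944304 = 1.000106.
  gamma(1) = phi_1 gamma(0) + c_1 = (0.236)(1.000106) + (-0.226) = 0.010025.
For k = 2 (> q): gamma(2) = phi_1 gamma(1) = (0.236)(0.010025) = 0.002366.
Therefore gamma(2) = 0.0024 (to 4 decimal places).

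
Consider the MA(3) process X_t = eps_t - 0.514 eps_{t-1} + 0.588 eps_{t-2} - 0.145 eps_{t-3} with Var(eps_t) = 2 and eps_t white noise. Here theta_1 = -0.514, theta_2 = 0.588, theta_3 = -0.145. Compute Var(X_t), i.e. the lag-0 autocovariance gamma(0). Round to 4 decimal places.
\gamma(0) = 3.2619

For an MA(q) process X_t = eps_t + sum_i theta_i eps_{t-i} with
Var(eps_t) = sigma^2, the variance is
  gamma(0) = sigma^2 * (1 + sum_i theta_i^2).
  sum_i theta_i^2 = (-0.514)^2 + (0.588)^2 + (-0.145)^2 = 0.264196 + 0.345744 + 0.021025 = 0.630965.
  gamma(0) = 2 * (1 + 0.630965) = 2 * 1.630965 = 3.26193, which rounds to 3.2619.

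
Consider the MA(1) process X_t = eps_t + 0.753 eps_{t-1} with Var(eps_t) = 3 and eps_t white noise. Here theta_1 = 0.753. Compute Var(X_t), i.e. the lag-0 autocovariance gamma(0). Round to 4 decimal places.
\gamma(0) = 4.7010

For an MA(q) process X_t = eps_t + sum_i theta_i eps_{t-i} with
Var(eps_t) = sigma^2, the variance is
  gamma(0) = sigma^2 * (1 + sum_i theta_i^2).
  sum_i theta_i^2 = (0.753)^2 = 0.567009.
  gamma(0) = 3 * (1 + 0.567009) = 3 * 1.567009 = 4.701027, which rounds to 4.7010.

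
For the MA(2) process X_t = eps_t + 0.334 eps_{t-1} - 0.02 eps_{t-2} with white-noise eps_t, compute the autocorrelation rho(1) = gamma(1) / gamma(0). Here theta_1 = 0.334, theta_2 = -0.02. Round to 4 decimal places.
\rho(1) = 0.2944

For an MA(q) process with theta_0 = 1, the autocovariance is
  gamma(k) = sigma^2 * sum_{i=0..q-k} theta_i * theta_{i+k},
and rho(k) = gamma(k) / gamma(0). Sigma^2 cancels.
  numerator   = (1)*(0.334) + (0.334)*(-0.02) = 0.32732.
  denominator = (1)^2 + (0.334)^2 + (-0.02)^2 = 1.111956.
  rho(1) = 0.32732 / 1.111956 = 0.2944.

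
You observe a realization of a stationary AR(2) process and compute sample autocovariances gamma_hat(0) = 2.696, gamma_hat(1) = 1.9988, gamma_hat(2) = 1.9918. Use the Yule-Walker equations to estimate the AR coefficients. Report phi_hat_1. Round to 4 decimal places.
\hat\phi_{1} = 0.4300

The Yule-Walker equations for an AR(p) process read, in matrix form,
  Gamma_p phi = r_p,   with   (Gamma_p)_{ij} = gamma(|i - j|),
                       (r_p)_i = gamma(i),   i,j = 1..p.
Substitute the sample gammas (Toeplitz matrix and right-hand side of size 2):
  Gamma_p = [[2.696, 1.9988], [1.9988, 2.696]]
  r_p     = [1.9988, 1.9918]
Written out:
  2.696 phi_1 + 1.9988 phi_2 = 1.9988
  1.9988 phi_1 + 2.696 phi_2 = 1.9918
Solve by Cramer's rule:
  det = gamma(0)^2 - gamma(1)^2 = (2.696)^2 - (1.9988)^2 = 7.268416 - 3.99520144 = 3.27321456
  phi_hat_1 = [gamma(1) gamma(0) - gamma(1) gamma(2)] / det = [(1.9988)(2.696) - (1.9988)(1.9918)] / 3.27321456 = 1.40755496 / 3.27321456 = 0.43
  phi_hat_2 = [gamma(0) gamma(2) - gamma(1)^2] / det = [(2.696)(1.9918) - (1.9988)^2] / 3.27321456 = 1.37469136 / 3.27321456 = 0.42
So phi_hat = [0.4300, 0.4200].
Therefore phi_hat_1 = 0.4300.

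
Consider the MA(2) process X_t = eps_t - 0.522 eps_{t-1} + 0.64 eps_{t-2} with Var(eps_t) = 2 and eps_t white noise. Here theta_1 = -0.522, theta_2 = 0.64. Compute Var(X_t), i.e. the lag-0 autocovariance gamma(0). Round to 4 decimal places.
\gamma(0) = 3.3642

For an MA(q) process X_t = eps_t + sum_i theta_i eps_{t-i} with
Var(eps_t) = sigma^2, the variance is
  gamma(0) = sigma^2 * (1 + sum_i theta_i^2).
  sum_i theta_i^2 = (-0.522)^2 + (0.64)^2 = 0.272484 + 0.4096 = 0.682084.
  gamma(0) = 2 * (1 + 0.682084) = 2 * 1.682084 = 3.364168, which rounds to 3.3642.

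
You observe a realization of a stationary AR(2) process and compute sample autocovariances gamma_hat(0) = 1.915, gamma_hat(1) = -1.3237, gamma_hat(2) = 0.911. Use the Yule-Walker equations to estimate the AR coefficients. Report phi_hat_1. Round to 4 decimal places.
\hat\phi_{1} = -0.6940

The Yule-Walker equations for an AR(p) process read, in matrix form,
  Gamma_p phi = r_p,   with   (Gamma_p)_{ij} = gamma(|i - j|),
                       (r_p)_i = gamma(i),   i,j = 1..p.
Substitute the sample gammas (Toeplitz matrix and right-hand side of size 2):
  Gamma_p = [[1.915, -1.3237], [-1.3237, 1.915]]
  r_p     = [-1.3237, 0.911]
Written out:
  1.915 phi_1 - 1.3237 phi_2 = -1.3237
  -1.3237 phi_1 + 1.915 phi_2 = 0.911
Solve by Cramer's rule:
  det = gamma(0)^2 - gamma(1)^2 = (1.915)^2 - (-1.3237)^2 = 3.667225 - 1.75218169 = 1.91504331
  phi_hat_1 = [gamma(1) gamma(0) - gamma(1) gamma(2)] / det = [(-1.3237)(1.915) - (-1.3237)(0.911)] / 1.91504331 = -1.3289948 / 1.91504331 = -0.694
  phi_hat_2 = [gamma(0) gamma(2) - gamma(1)^2] / det = [(1.915)(0.911) - (-1.3237)^2] / 1.91504331 = -0.00761669 / 1.91504331 = -0.004
So phi_hat = [-0.6940, -0.0040].
Therefore phi_hat_1 = -0.6940.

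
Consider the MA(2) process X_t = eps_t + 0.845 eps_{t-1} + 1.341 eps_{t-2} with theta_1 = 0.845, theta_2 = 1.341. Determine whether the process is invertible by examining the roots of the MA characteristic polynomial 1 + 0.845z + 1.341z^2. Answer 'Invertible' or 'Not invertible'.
\text{Not invertible}

The MA(q) characteristic polynomial is P(z) = 1 + 0.845z + 1.341z^2.
Invertibility requires all roots to lie outside the unit circle, i.e. |z| > 1 for every root.
Set 1 + (0.845) z + (1.341) z^2 = 0, i.e. a z^2 + b z + c = 0 with a = 1.341, b = 0.845, c = 1.
Discriminant D = b^2 - 4ac = (0.845)^2 - 4*(1.341)*1 = 0.714025 - (5.364) = -4.649975.
D < 0, so the roots are the complex-conjugate pair z = (-b +/- i sqrt(-D)) / (2a) = -0.3151 +/- 0.804i.
For a conjugate pair |z|^2 = z * conj(z) = (product of roots) = c/a = 1/(1.341) = 0.745712, so |z| = sqrt(0.745712) = 0.8635 for both roots.
Moduli of all roots: 0.8635, 0.8635.
All moduli strictly greater than 1? No.
Verdict: Not invertible.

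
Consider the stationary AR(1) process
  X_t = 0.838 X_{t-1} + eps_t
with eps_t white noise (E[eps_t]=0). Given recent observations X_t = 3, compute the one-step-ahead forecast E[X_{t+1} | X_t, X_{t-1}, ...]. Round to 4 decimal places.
E[X_{t+1} \mid \mathcal F_t] = 2.5140

For an AR(p) model X_t = c + sum_i phi_i X_{t-i} + eps_t, the
one-step-ahead conditional mean is
  E[X_{t+1} | X_t, ...] = c + sum_i phi_i X_{t+1-i}.
Substitute known values:
  E[X_{t+1} | ...] = (0.838) * (3)
                   = 2.5140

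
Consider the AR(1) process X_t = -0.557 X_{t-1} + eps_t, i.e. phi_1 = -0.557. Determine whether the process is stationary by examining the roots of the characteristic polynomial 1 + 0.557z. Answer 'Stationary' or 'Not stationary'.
\text{Stationary}

The AR(p) characteristic polynomial is P(z) = 1 + 0.557z.
Stationarity requires all roots to lie outside the unit circle, i.e. |z| > 1 for every root.
This is linear in z: 1 + (0.557) z = 0  =>  z = -1/(0.557) = -1.795332,  |z| = 1.795332.
Moduli of all roots: 1.7953.
All moduli strictly greater than 1? Yes.
Verdict: Stationary.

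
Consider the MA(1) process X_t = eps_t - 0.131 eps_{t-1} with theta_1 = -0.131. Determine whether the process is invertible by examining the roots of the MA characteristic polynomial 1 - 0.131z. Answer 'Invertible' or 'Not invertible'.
\text{Invertible}

The MA(q) characteristic polynomial is P(z) = 1 - 0.131z.
Invertibility requires all roots to lie outside the unit circle, i.e. |z| > 1 for every root.
This is linear in z: 1 + (-0.131) z = 0  =>  z = -1/(-0.131) = 7.633588,  |z| = 7.633588.
Moduli of all roots: 7.6336.
All moduli strictly greater than 1? Yes.
Verdict: Invertible.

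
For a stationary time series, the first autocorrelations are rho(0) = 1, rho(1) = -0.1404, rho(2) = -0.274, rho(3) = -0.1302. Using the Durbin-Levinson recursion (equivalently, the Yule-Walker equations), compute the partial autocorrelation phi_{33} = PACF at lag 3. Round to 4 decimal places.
\phi_{33} = -0.2491

The PACF at lag k is phi_{kk}, the last component of the solution
to the Yule-Walker system G_k phi = r_k where
  (G_k)_{ij} = rho(|i - j|), (r_k)_i = rho(i), i,j = 1..k.
Equivalently, Durbin-Levinson gives phi_{kk} iteratively:
  phi_{11} = rho(1)
  phi_{kk} = [rho(k) - sum_{j=1..k-1} phi_{k-1,j} rho(k-j)]
            / [1 - sum_{j=1..k-1} phi_{k-1,j} rho(j)],
  phi_{k,j} = phi_{k-1,j} - phi_{kk} phi_{k-1,k-j},  j = 1..k-1.
Step k = 1:
  phi_11 = rho(1) = -0.1404.
Step k = 2:
  phi_22 = [rho(2) - phi_11 rho(1)] / [1 - phi_11 rho(1)] = [-0.274 - (-0.1404)(-0.1404)] / [1 - (-0.1404)(-0.1404)]
         = -0.29371216 / 0.98028784 = -0.299618.
  Update: phi_21 = phi_11 - phi_22 phi_11 = -0.1404 - (-0.299618)(-0.1404) = -0.182466.
Step k = 3:
  phi_33 = [rho(3) - phi_21 rho(2) - phi_22 rho(1)] / [1 - phi_21 rho(1) - phi_22 rho(2)]
    numerator   = -0.1302 - (-0.182466)(-0.274) - (-0.299618)(-0.1404) = -0.2222622
    denominator = 1 - (-0.182466)(-0.1404) - (-0.299618)(-0.274) = 0.89228631
  phi_33 = -0.2222622 / 0.89228631 = -0.2491.
Therefore phi_{33} = -0.2491.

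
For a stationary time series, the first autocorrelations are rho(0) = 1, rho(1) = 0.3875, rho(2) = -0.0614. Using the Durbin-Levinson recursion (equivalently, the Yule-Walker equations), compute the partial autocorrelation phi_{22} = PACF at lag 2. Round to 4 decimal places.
\phi_{22} = -0.2489

The PACF at lag k is phi_{kk}, the last component of the solution
to the Yule-Walker system G_k phi = r_k where
  (G_k)_{ij} = rho(|i - j|), (r_k)_i = rho(i), i,j = 1..k.
Equivalently, Durbin-Levinson gives phi_{kk} iteratively:
  phi_{11} = rho(1)
  phi_{kk} = [rho(k) - sum_{j=1..k-1} phi_{k-1,j} rho(k-j)]
            / [1 - sum_{j=1..k-1} phi_{k-1,j} rho(j)],
  phi_{k,j} = phi_{k-1,j} - phi_{kk} phi_{k-1,k-j},  j = 1..k-1.
Step k = 1:
  phi_11 = rho(1) = 0.3875.
Step k = 2:
  phi_22 = [rho(2) - phi_11 rho(1)] / [1 - phi_11 rho(1)] = [-0.0614 - (0.3875)(0.3875)] / [1 - (0.3875)(0.3875)]
         = -0.21155625 / 0.84984375 = -0.2489.
Therefore phi_{22} = -0.2489.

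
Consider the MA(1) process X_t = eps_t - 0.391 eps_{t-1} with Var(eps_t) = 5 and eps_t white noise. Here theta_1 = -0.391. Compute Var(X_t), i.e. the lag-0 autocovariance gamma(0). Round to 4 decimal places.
\gamma(0) = 5.7644

For an MA(q) process X_t = eps_t + sum_i theta_i eps_{t-i} with
Var(eps_t) = sigma^2, the variance is
  gamma(0) = sigma^2 * (1 + sum_i theta_i^2).
  sum_i theta_i^2 = (-0.391)^2 = 0.152881.
  gamma(0) = 5 * (1 + 0.152881) = 5 * 1.152881 = 5.764405, which rounds to 5.7644.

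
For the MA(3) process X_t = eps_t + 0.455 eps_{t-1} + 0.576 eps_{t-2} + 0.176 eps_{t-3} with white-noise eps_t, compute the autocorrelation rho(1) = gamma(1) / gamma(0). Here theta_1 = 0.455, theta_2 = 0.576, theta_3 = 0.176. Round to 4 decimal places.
\rho(1) = 0.5214

For an MA(q) process with theta_0 = 1, the autocovariance is
  gamma(k) = sigma^2 * sum_{i=0..q-k} theta_i * theta_{i+k},
and rho(k) = gamma(k) / gamma(0). Sigma^2 cancels.
  numerator   = (1)*(0.455) + (0.455)*(0.576) + (0.576)*(0.176) = 0.818456.
  denominator = (1)^2 + (0.455)^2 + (0.576)^2 + (0.176)^2 = 1.569777.
  rho(1) = 0.818456 / 1.569777 = 0.5214.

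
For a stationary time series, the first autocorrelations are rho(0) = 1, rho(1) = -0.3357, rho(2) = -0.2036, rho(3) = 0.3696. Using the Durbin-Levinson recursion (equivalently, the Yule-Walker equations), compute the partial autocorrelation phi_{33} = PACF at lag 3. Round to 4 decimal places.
\phi_{33} = 0.2030

The PACF at lag k is phi_{kk}, the last component of the solution
to the Yule-Walker system G_k phi = r_k where
  (G_k)_{ij} = rho(|i - j|), (r_k)_i = rho(i), i,j = 1..k.
Equivalently, Durbin-Levinson gives phi_{kk} iteratively:
  phi_{11} = rho(1)
  phi_{kk} = [rho(k) - sum_{j=1..k-1} phi_{k-1,j} rho(k-j)]
            / [1 - sum_{j=1..k-1} phi_{k-1,j} rho(j)],
  phi_{k,j} = phi_{k-1,j} - phi_{kk} phi_{k-1,k-j},  j = 1..k-1.
Step k = 1:
  phi_11 = rho(1) = -0.3357.
Step k = 2:
  phi_22 = [rho(2) - phi_11 rho(1)] / [1 - phi_11 rho(1)] = [-0.2036 - (-0.3357)(-0.3357)] / [1 - (-0.3357)(-0.3357)]
         = -0.31629449 / 0.88730551 = -0.356466.
  Update: phi_21 = phi_11 - phi_22 phi_11 = -0.3357 - (-0.356466)(-0.3357) = -0.455366.
Step k = 3:
  phi_33 = [rho(3) - phi_21 rho(2) - phi_22 rho(1)] / [1 - phi_21 rho(1) - phi_22 rho(2)]
    numerator   = 0.3696 - (-0.455366)(-0.2036) - (-0.356466)(-0.3357) = 0.15722181
    denominator = 1 - (-0.455366)(-0.3357) - (-0.356466)(-0.2036) = 0.77455719
  phi_33 = 0.15722181 / 0.77455719 = 0.203.
Therefore phi_{33} = 0.2030.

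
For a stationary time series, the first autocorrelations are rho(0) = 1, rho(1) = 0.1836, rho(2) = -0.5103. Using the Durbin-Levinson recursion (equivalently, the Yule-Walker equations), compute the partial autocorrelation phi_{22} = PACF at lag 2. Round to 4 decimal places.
\phi_{22} = -0.5630

The PACF at lag k is phi_{kk}, the last component of the solution
to the Yule-Walker system G_k phi = r_k where
  (G_k)_{ij} = rho(|i - j|), (r_k)_i = rho(i), i,j = 1..k.
Equivalently, Durbin-Levinson gives phi_{kk} iteratively:
  phi_{11} = rho(1)
  phi_{kk} = [rho(k) - sum_{j=1..k-1} phi_{k-1,j} rho(k-j)]
            / [1 - sum_{j=1..k-1} phi_{k-1,j} rho(j)],
  phi_{k,j} = phi_{k-1,j} - phi_{kk} phi_{k-1,k-j},  j = 1..k-1.
Step k = 1:
  phi_11 = rho(1) = 0.1836.
Step k = 2:
  phi_22 = [rho(2) - phi_11 rho(1)] / [1 - phi_11 rho(1)] = [-0.5103 - (0.1836)(0.1836)] / [1 - (0.1836)(0.1836)]
         = -0.54400896 / 0.96629104 = -0.563.
Therefore phi_{22} = -0.5630.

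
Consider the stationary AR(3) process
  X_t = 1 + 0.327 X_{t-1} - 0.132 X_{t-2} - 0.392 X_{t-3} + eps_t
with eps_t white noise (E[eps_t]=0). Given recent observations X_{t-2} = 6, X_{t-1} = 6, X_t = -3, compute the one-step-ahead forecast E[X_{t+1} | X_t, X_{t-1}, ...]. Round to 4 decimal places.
E[X_{t+1} \mid \mathcal F_t] = -3.1250

For an AR(p) model X_t = c + sum_i phi_i X_{t-i} + eps_t, the
one-step-ahead conditional mean is
  E[X_{t+1} | X_t, ...] = c + sum_i phi_i X_{t+1-i}.
Substitute known values:
  E[X_{t+1} | ...] = 1 + (0.327) * (-3) + (-0.132) * (6) + (-0.392) * (6)
                   = -3.1250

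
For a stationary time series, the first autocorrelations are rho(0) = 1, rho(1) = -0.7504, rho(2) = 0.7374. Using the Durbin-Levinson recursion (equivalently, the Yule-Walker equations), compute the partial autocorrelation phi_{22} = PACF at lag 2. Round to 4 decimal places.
\phi_{22} = 0.3989

The PACF at lag k is phi_{kk}, the last component of the solution
to the Yule-Walker system G_k phi = r_k where
  (G_k)_{ij} = rho(|i - j|), (r_k)_i = rho(i), i,j = 1..k.
Equivalently, Durbin-Levinson gives phi_{kk} iteratively:
  phi_{11} = rho(1)
  phi_{kk} = [rho(k) - sum_{j=1..k-1} phi_{k-1,j} rho(k-j)]
            / [1 - sum_{j=1..k-1} phi_{k-1,j} rho(j)],
  phi_{k,j} = phi_{k-1,j} - phi_{kk} phi_{k-1,k-j},  j = 1..k-1.
Step k = 1:
  phi_11 = rho(1) = -0.7504.
Step k = 2:
  phi_22 = [rho(2) - phi_11 rho(1)] / [1 - phi_11 rho(1)] = [0.7374 - (-0.7504)(-0.7504)] / [1 - (-0.7504)(-0.7504)]
         = 0.17429984 / 0.43689984 = 0.3989.
Therefore phi_{22} = 0.3989.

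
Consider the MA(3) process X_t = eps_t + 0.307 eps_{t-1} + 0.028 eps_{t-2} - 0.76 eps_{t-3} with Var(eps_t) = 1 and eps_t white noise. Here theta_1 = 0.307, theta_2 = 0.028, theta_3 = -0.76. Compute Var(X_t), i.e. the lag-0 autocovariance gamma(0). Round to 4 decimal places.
\gamma(0) = 1.6726

For an MA(q) process X_t = eps_t + sum_i theta_i eps_{t-i} with
Var(eps_t) = sigma^2, the variance is
  gamma(0) = sigma^2 * (1 + sum_i theta_i^2).
  sum_i theta_i^2 = (0.307)^2 + (0.028)^2 + (-0.76)^2 = 0.094249 + 0.000784 + 0.5776 = 0.672633.
  gamma(0) = 1 * (1 + 0.672633) = 1 * 1.672633 = 1.672633, which rounds to 1.6726.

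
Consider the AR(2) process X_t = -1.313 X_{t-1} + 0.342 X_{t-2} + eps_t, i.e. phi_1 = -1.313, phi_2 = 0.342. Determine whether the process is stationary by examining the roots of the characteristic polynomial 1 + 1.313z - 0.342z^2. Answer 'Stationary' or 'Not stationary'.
\text{Not stationary}

The AR(p) characteristic polynomial is P(z) = 1 + 1.313z - 0.342z^2.
Stationarity requires all roots to lie outside the unit circle, i.e. |z| > 1 for every root.
Set 1 + (1.313) z + (-0.342) z^2 = 0, i.e. a z^2 + b z + c = 0 with a = -0.342, b = 1.313, c = 1.
Discriminant D = b^2 - 4ac = (1.313)^2 - 4*(-0.342)*1 = 1.723969 - (-1.368) = 3.091969.
D >= 0, so the roots are real: z = (-b +/- sqrt(D)) / (2a) = (-1.313 +/- 1.7584) / (-0.684).
  z_1 = (-1.313 + 1.7584) / (-0.684) = -0.6512,   |z_1| = 0.6512.
  z_2 = (-1.313 - 1.7584) / (-0.684) = 4.4904,   |z_2| = 4.4904.
Moduli of all roots: 0.6512, 4.4904.
All moduli strictly greater than 1? No.
Verdict: Not stationary.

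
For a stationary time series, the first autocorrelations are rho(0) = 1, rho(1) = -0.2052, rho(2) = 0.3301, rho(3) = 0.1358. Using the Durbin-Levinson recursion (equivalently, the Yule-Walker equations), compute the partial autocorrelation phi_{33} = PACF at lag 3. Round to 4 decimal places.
\phi_{33} = 0.2810

The PACF at lag k is phi_{kk}, the last component of the solution
to the Yule-Walker system G_k phi = r_k where
  (G_k)_{ij} = rho(|i - j|), (r_k)_i = rho(i), i,j = 1..k.
Equivalently, Durbin-Levinson gives phi_{kk} iteratively:
  phi_{11} = rho(1)
  phi_{kk} = [rho(k) - sum_{j=1..k-1} phi_{k-1,j} rho(k-j)]
            / [1 - sum_{j=1..k-1} phi_{k-1,j} rho(j)],
  phi_{k,j} = phi_{k-1,j} - phi_{kk} phi_{k-1,k-j},  j = 1..k-1.
Step k = 1:
  phi_11 = rho(1) = -0.2052.
Step k = 2:
  phi_22 = [rho(2) - phi_11 rho(1)] / [1 - phi_11 rho(1)] = [0.3301 - (-0.2052)(-0.2052)] / [1 - (-0.2052)(-0.2052)]
         = 0.28799296 / 0.95789296 = 0.300653.
  Update: phi_21 = phi_11 - phi_22 phi_11 = -0.2052 - (0.300653)(-0.2052) = -0.143506.
Step k = 3:
  phi_33 = [rho(3) - phi_21 rho(2) - phi_22 rho(1)] / [1 - phi_21 rho(1) - phi_22 rho(2)]
    numerator   = 0.1358 - (-0.143506)(0.3301) - (0.300653)(-0.2052) = 0.24486527
    denominator = 1 - (-0.143506)(-0.2052) - (0.300653)(0.3301) = 0.87130714
  phi_33 = 0.24486527 / 0.87130714 = 0.281.
Therefore phi_{33} = 0.2810.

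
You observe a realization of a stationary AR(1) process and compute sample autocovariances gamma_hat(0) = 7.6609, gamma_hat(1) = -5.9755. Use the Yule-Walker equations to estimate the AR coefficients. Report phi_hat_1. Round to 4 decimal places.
\hat\phi_{1} = -0.7800

The Yule-Walker equations for an AR(p) process read, in matrix form,
  Gamma_p phi = r_p,   with   (Gamma_p)_{ij} = gamma(|i - j|),
                       (r_p)_i = gamma(i),   i,j = 1..p.
Substitute the sample gammas (Toeplitz matrix and right-hand side of size 1):
  Gamma_p = [[7.6609]]
  r_p     = [-5.9755]
With p = 1 this is the single equation gamma(0) phi_1 = gamma(1):
  phi_hat_1 = gamma(1) / gamma(0) = -5.9755 / 7.6609 = -0.7800.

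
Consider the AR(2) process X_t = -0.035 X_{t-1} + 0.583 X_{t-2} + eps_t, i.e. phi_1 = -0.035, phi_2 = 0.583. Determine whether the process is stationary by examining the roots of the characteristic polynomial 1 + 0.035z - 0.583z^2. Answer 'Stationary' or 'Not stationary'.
\text{Stationary}

The AR(p) characteristic polynomial is P(z) = 1 + 0.035z - 0.583z^2.
Stationarity requires all roots to lie outside the unit circle, i.e. |z| > 1 for every root.
Set 1 + (0.035) z + (-0.583) z^2 = 0, i.e. a z^2 + b z + c = 0 with a = -0.583, b = 0.035, c = 1.
Discriminant D = b^2 - 4ac = (0.035)^2 - 4*(-0.583)*1 = 0.001225 - (-2.332) = 2.333225.
D >= 0, so the roots are real: z = (-b +/- sqrt(D)) / (2a) = (-0.035 +/- 1.52749) / (-1.166).
  z_1 = (-0.035 + 1.52749) / (-1.166) = -1.28,   |z_1| = 1.28.
  z_2 = (-0.035 - 1.52749) / (-1.166) = 1.34,   |z_2| = 1.34.
Moduli of all roots: 1.2800, 1.3400.
All moduli strictly greater than 1? Yes.
Verdict: Stationary.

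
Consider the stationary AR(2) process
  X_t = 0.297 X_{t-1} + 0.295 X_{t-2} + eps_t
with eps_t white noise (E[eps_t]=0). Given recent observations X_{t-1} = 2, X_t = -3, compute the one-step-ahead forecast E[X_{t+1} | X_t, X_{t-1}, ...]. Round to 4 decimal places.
E[X_{t+1} \mid \mathcal F_t] = -0.3010

For an AR(p) model X_t = c + sum_i phi_i X_{t-i} + eps_t, the
one-step-ahead conditional mean is
  E[X_{t+1} | X_t, ...] = c + sum_i phi_i X_{t+1-i}.
Substitute known values:
  E[X_{t+1} | ...] = (0.297) * (-3) + (0.295) * (2)
                   = -0.3010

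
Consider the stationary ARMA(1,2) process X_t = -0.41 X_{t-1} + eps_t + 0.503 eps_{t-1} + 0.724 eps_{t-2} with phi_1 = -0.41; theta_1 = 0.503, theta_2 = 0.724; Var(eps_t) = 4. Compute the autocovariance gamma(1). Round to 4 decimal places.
\gamma(1) = -0.3002

Multiply the model equation by X_{t-k} and take expectations. With theta_0 = psi_0 = 1 and psi_j the MA(infinity) weights, this gives
  gamma(k) - sum_i phi_i gamma(k-i) = c_k,
  c_k = sigma^2 * sum_{j=k..q} theta_j psi_{j-k}   (c_k = 0 for k > q),
using gamma(-m) = gamma(m).
psi-weights needed (psi_j = theta_j + sum_i phi_i psi_{j-i}):
  psi_1 = theta_1 + phi_1 = 0.503 + (-0.41) = 0.093
  psi_2 = theta_2 + phi_1 psi_1 = 0.724 + (-0.41)(0.093) = 0.68587
Right-hand sides:
  c_0 = sigma^2 (1 + theta_1 psi_1 + theta_2 psi_2) = 4 * (1 + (0.503)(0.093) + (0.724)(0.68587)) = 4 * 1.543349 = 6.173396
  c_1 = sigma^2 (theta_1 + theta_2 psi_1) = 4 * (0.503 + (0.724)(0.093)) = 2.281328
  c_2 = sigma^2 theta_2 = 4 * (0.724) = 2.896
Equations for k = 0 and k = 1 (AR order 1):
  gamma(0) = phi_1 gamma(1) + c_0
  gamma(1) = phi_1 gamma(0) + c_1
Substituting the second into the first: gamma(0) (1 - phi_1^2) = c_0 + phi_1 c_1, so
  gamma(0) = (c_0 + phi_1 c_1) / (1 - phi_1^2) = (6.173396 + (-0.41)(2.281328)) / (1 - (-0.41)^2) = 5.238051 / 0.8319 = 6.296491.
  gamma(1) = phi_1 gamma(0) + c_1 = (-0.41)(6.296491) + (2.281328) = -0.300233.
Therefore gamma(1) = -0.3002 (to 4 decimal places).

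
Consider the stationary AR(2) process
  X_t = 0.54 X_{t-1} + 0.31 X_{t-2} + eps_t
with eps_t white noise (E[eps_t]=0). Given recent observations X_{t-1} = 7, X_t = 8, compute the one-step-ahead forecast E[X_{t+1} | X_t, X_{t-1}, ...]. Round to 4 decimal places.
E[X_{t+1} \mid \mathcal F_t] = 6.4900

For an AR(p) model X_t = c + sum_i phi_i X_{t-i} + eps_t, the
one-step-ahead conditional mean is
  E[X_{t+1} | X_t, ...] = c + sum_i phi_i X_{t+1-i}.
Substitute known values:
  E[X_{t+1} | ...] = (0.54) * (8) + (0.31) * (7)
                   = 6.4900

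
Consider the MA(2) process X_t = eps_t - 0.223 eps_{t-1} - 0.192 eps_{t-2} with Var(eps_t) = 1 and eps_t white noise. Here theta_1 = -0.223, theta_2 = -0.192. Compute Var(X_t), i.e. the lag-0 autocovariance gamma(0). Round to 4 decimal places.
\gamma(0) = 1.0866

For an MA(q) process X_t = eps_t + sum_i theta_i eps_{t-i} with
Var(eps_t) = sigma^2, the variance is
  gamma(0) = sigma^2 * (1 + sum_i theta_i^2).
  sum_i theta_i^2 = (-0.223)^2 + (-0.192)^2 = 0.049729 + 0.036864 = 0.086593.
  gamma(0) = 1 * (1 + 0.086593) = 1 * 1.086593 = 1.086593, which rounds to 1.0866.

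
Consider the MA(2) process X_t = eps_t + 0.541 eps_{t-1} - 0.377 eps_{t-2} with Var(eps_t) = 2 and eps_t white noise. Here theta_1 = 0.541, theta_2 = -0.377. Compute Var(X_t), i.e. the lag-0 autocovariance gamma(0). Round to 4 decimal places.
\gamma(0) = 2.8696

For an MA(q) process X_t = eps_t + sum_i theta_i eps_{t-i} with
Var(eps_t) = sigma^2, the variance is
  gamma(0) = sigma^2 * (1 + sum_i theta_i^2).
  sum_i theta_i^2 = (0.541)^2 + (-0.377)^2 = 0.292681 + 0.142129 = 0.43481.
  gamma(0) = 2 * (1 + 0.43481) = 2 * 1.43481 = 2.86962, which rounds to 2.8696.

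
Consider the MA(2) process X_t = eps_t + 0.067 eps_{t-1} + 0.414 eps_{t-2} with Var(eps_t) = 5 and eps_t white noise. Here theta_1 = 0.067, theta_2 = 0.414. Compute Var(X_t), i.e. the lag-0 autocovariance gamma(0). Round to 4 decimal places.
\gamma(0) = 5.8794

For an MA(q) process X_t = eps_t + sum_i theta_i eps_{t-i} with
Var(eps_t) = sigma^2, the variance is
  gamma(0) = sigma^2 * (1 + sum_i theta_i^2).
  sum_i theta_i^2 = (0.067)^2 + (0.414)^2 = 0.004489 + 0.171396 = 0.175885.
  gamma(0) = 5 * (1 + 0.175885) = 5 * 1.175885 = 5.879425, which rounds to 5.8794.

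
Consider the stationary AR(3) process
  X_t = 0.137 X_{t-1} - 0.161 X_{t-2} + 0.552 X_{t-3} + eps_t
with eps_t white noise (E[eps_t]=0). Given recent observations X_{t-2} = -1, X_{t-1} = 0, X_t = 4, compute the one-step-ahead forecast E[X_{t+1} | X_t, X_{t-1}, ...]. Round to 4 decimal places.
E[X_{t+1} \mid \mathcal F_t] = -0.0040

For an AR(p) model X_t = c + sum_i phi_i X_{t-i} + eps_t, the
one-step-ahead conditional mean is
  E[X_{t+1} | X_t, ...] = c + sum_i phi_i X_{t+1-i}.
Substitute known values:
  E[X_{t+1} | ...] = (0.137) * (4) + (-0.161) * (0) + (0.552) * (-1)
                   = -0.0040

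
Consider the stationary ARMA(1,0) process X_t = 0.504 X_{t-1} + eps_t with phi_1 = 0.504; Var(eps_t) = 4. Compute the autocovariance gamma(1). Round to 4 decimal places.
\gamma(1) = 2.7025

Multiply the model equation by X_{t-k} and take expectations. With theta_0 = psi_0 = 1 and psi_j the MA(infinity) weights, this gives
  gamma(k) - sum_i phi_i gamma(k-i) = c_k,
  c_k = sigma^2 * sum_{j=k..q} theta_j psi_{j-k}   (c_k = 0 for k > q),
using gamma(-m) = gamma(m).
Pure AR (q = 0): c_0 = sigma^2 = 4, c_k = 0 for k >= 1.
Equations for k = 0 and k = 1 (AR order 1):
  gamma(0) = phi_1 gamma(1) + c_0
  gamma(1) = phi_1 gamma(0) + c_1
Substituting the second into the first: gamma(0) (1 - phi_1^2) = c_0 + phi_1 c_1, so
  gamma(0) = c_0 / (1 - phi_1^2) = 4 / (1 - (0.504)^2) = 4 / 0.745984 = 5.362045.
  gamma(1) = phi_1 gamma(0) = (0.504)(5.362045) = 2.702471.
Therefore gamma(1) = 2.7025 (to 4 decimal places).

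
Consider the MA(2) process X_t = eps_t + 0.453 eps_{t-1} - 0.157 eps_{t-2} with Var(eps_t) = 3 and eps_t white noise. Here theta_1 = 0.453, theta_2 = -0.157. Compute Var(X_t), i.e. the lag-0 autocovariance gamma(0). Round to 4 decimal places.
\gamma(0) = 3.6896

For an MA(q) process X_t = eps_t + sum_i theta_i eps_{t-i} with
Var(eps_t) = sigma^2, the variance is
  gamma(0) = sigma^2 * (1 + sum_i theta_i^2).
  sum_i theta_i^2 = (0.453)^2 + (-0.157)^2 = 0.205209 + 0.024649 = 0.229858.
  gamma(0) = 3 * (1 + 0.229858) = 3 * 1.229858 = 3.689574, which rounds to 3.6896.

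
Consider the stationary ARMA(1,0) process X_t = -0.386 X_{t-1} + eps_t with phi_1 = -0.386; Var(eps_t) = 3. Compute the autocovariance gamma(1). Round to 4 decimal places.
\gamma(1) = -1.3607

Multiply the model equation by X_{t-k} and take expectations. With theta_0 = psi_0 = 1 and psi_j the MA(infinity) weights, this gives
  gamma(k) - sum_i phi_i gamma(k-i) = c_k,
  c_k = sigma^2 * sum_{j=k..q} theta_j psi_{j-k}   (c_k = 0 for k > q),
using gamma(-m) = gamma(m).
Pure AR (q = 0): c_0 = sigma^2 = 3, c_k = 0 for k >= 1.
Equations for k = 0 and k = 1 (AR order 1):
  gamma(0) = phi_1 gamma(1) + c_0
  gamma(1) = phi_1 gamma(0) + c_1
Substituting the second into the first: gamma(0) (1 - phi_1^2) = c_0 + phi_1 c_1, so
  gamma(0) = c_0 / (1 - phi_1^2) = 3 / (1 - (-0.386)^2) = 3 / 0.851004 = 3.525248.
  gamma(1) = phi_1 gamma(0) = (-0.386)(3.525248) = -1.360746.
Therefore gamma(1) = -1.3607 (to 4 decimal places).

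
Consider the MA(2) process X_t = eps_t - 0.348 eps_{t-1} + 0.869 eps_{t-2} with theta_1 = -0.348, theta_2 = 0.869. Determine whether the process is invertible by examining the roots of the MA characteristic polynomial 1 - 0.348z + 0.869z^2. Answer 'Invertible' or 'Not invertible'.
\text{Invertible}

The MA(q) characteristic polynomial is P(z) = 1 - 0.348z + 0.869z^2.
Invertibility requires all roots to lie outside the unit circle, i.e. |z| > 1 for every root.
Set 1 + (-0.348) z + (0.869) z^2 = 0, i.e. a z^2 + b z + c = 0 with a = 0.869, b = -0.348, c = 1.
Discriminant D = b^2 - 4ac = (-0.348)^2 - 4*(0.869)*1 = 0.121104 - (3.476) = -3.354896.
D < 0, so the roots are the complex-conjugate pair z = (-b +/- i sqrt(-D)) / (2a) = 0.2002 +/- 1.0539i.
For a conjugate pair |z|^2 = z * conj(z) = (product of roots) = c/a = 1/(0.869) = 1.150748, so |z| = sqrt(1.150748) = 1.0727 for both roots.
Moduli of all roots: 1.0727, 1.0727.
All moduli strictly greater than 1? Yes.
Verdict: Invertible.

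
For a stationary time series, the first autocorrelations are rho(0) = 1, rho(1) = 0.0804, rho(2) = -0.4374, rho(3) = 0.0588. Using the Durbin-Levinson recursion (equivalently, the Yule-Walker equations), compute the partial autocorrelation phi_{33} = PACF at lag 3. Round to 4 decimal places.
\phi_{33} = 0.1831

The PACF at lag k is phi_{kk}, the last component of the solution
to the Yule-Walker system G_k phi = r_k where
  (G_k)_{ij} = rho(|i - j|), (r_k)_i = rho(i), i,j = 1..k.
Equivalently, Durbin-Levinson gives phi_{kk} iteratively:
  phi_{11} = rho(1)
  phi_{kk} = [rho(k) - sum_{j=1..k-1} phi_{k-1,j} rho(k-j)]
            / [1 - sum_{j=1..k-1} phi_{k-1,j} rho(j)],
  phi_{k,j} = phi_{k-1,j} - phi_{kk} phi_{k-1,k-j},  j = 1..k-1.
Step k = 1:
  phi_11 = rho(1) = 0.0804.
Step k = 2:
  phi_22 = [rho(2) - phi_11 rho(1)] / [1 - phi_11 rho(1)] = [-0.4374 - (0.0804)(0.0804)] / [1 - (0.0804)(0.0804)]
         = -0.44386416 / 0.99353584 = -0.446752.
  Update: phi_21 = phi_11 - phi_22 phi_11 = 0.0804 - (-0.446752)(0.0804) = 0.116319.
Step k = 3:
  phi_33 = [rho(3) - phi_21 rho(2) - phi_22 rho(1)] / [1 - phi_21 rho(1) - phi_22 rho(2)]
    numerator   = 0.0588 - (0.116319)(-0.4374) - (-0.446752)(0.0804) = 0.14559673
    denominator = 1 - (0.116319)(0.0804) - (-0.446752)(-0.4374) = 0.79523862
  phi_33 = 0.14559673 / 0.79523862 = 0.1831.
Therefore phi_{33} = 0.1831.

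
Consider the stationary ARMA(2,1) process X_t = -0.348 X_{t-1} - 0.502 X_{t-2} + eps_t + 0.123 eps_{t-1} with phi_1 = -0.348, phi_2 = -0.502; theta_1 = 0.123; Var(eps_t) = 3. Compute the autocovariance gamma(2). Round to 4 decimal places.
\gamma(2) = -1.7966

Multiply the model equation by X_{t-k} and take expectations. With theta_0 = psi_0 = 1 and psi_j the MA(infinity) weights, this gives
  gamma(k) - sum_i phi_i gamma(k-i) = c_k,
  c_k = sigma^2 * sum_{j=k..q} theta_j psi_{j-k}   (c_k = 0 for k > q),
using gamma(-m) = gamma(m).
psi-weights needed (psi_j = theta_j + sum_i phi_i psi_{j-i}):
  psi_1 = theta_1 + phi_1 = 0.123 + (-0.348) = -0.225
Right-hand sides:
  c_0 = sigma^2 (1 + theta_1 psi_1) = 3 * (1 + (0.123)(-0.225)) = 3 * 0.972325 = 2.916975
  c_1 = sigma^2 theta_1 = 3 * (0.123) = 0.369
  c_2 = 0
Equations for k = 0, 1, 2 (AR order 2, c_2 = 0):
  (E0) gamma(0) = phi_1 gamma(1) + phi_2 gamma(2) + c_0
  (E1) gamma(1) = phi_1 gamma(0) + phi_2 gamma(1) + c_1
  (E2) gamma(2) = phi_1 gamma(1) + phi_2 gamma(0)
From (E1): gamma(1) = A gamma(0) + B with
  A = phi_1 / (1 - phi_2) = -0.348 / 1.502 = -0.231691,   B = c_1 / (1 - phi_2) = 0.369 / 1.502 = 0.245672.
Insert (E2) into (E0): gamma(0) (1 - phi_2^2) = phi_1 (1 + phi_2) gamma(1) + c_0.
  phi_1 (1 + phi_2) = (-0.348)(0.498) = -0.173304,   1 - phi_2^2 = 0.747996.
Replace gamma(1) by A gamma(0) + B and collect gamma(0):
  gamma(0) [0.747996 - (-0.173304)(-0.231691)] = (-0.173304)(0.245672) + 2.916975
  gamma(0) * 0.707843 = 2.874399
  gamma(0) = 2.874399 / 0.707843 = 4.060786.
  gamma(1) = A gamma(0) + B = (-0.231691)(4.060786) + (0.245672) = -0.695175.
  gamma(2) = phi_1 gamma(1) + phi_2 gamma(0) = (-0.348)(-0.695175) + (-0.502)(4.060786) = -1.796594.
Therefore gamma(2) = -1.7966 (to 4 decimal places).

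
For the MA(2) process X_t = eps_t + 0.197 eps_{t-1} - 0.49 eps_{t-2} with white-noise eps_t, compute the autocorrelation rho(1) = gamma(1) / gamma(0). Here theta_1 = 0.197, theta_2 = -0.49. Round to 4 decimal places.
\rho(1) = 0.0786

For an MA(q) process with theta_0 = 1, the autocovariance is
  gamma(k) = sigma^2 * sum_{i=0..q-k} theta_i * theta_{i+k},
and rho(k) = gamma(k) / gamma(0). Sigma^2 cancels.
  numerator   = (1)*(0.197) + (0.197)*(-0.49) = 0.10047.
  denominator = (1)^2 + (0.197)^2 + (-0.49)^2 = 1.278909.
  rho(1) = 0.10047 / 1.278909 = 0.0786.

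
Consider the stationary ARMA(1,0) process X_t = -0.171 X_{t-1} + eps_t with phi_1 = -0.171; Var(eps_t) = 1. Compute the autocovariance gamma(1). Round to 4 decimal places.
\gamma(1) = -0.1762

Multiply the model equation by X_{t-k} and take expectations. With theta_0 = psi_0 = 1 and psi_j the MA(infinity) weights, this gives
  gamma(k) - sum_i phi_i gamma(k-i) = c_k,
  c_k = sigma^2 * sum_{j=k..q} theta_j psi_{j-k}   (c_k = 0 for k > q),
using gamma(-m) = gamma(m).
Pure AR (q = 0): c_0 = sigma^2 = 1, c_k = 0 for k >= 1.
Equations for k = 0 and k = 1 (AR order 1):
  gamma(0) = phi_1 gamma(1) + c_0
  gamma(1) = phi_1 gamma(0) + c_1
Substituting the second into the first: gamma(0) (1 - phi_1^2) = c_0 + phi_1 c_1, so
  gamma(0) = c_0 / (1 - phi_1^2) = 1 / (1 - (-0.171)^2) = 1 / 0.970759 = 1.030122.
  gamma(1) = phi_1 gamma(0) = (-0.171)(1.030122) = -0.176151.
Therefore gamma(1) = -0.1762 (to 4 decimal places).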